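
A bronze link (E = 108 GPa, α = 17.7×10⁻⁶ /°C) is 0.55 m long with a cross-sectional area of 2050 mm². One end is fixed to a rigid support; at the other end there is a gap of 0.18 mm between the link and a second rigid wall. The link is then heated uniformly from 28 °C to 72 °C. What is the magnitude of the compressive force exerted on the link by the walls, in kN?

Free thermal elongation = αΔT L = 17.7×10⁻⁶ × 44 × 550 = 0.4283 mm.
The gap closes (δ_free > 0.18 mm) and the wall then resists a further 0.4283 − 0.18 = 0.2483 mm of expansion.
So σ = E(δ_free − g)/L = 108×10³ × 0.2483/550 = 48.76 MPa.
P = σA = 48.76 × 2050 = 99.97 kN.

P ≈ 100 kN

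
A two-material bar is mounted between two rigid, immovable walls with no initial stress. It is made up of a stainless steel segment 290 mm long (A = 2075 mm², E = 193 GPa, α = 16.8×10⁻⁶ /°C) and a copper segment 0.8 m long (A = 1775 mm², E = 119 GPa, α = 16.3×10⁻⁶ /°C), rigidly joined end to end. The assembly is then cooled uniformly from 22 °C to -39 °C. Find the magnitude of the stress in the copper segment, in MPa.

If the supports were absent, the total length change would be Σ αᵢΔT Lᵢ = 16.8×10⁻⁶×61×290 + 16.3×10⁻⁶×61×800 = 1.093 mm.
The rigid supports impose zero overall length change; the single axial force P common to all segments must satisfy P Σ Lᵢ/(AᵢEᵢ) = δ_free.
Σ Lᵢ/(AᵢEᵢ) = 290/(2075×193×10³) + 800/(1775×119×10³) = 4.512×10⁻⁶ mm/N.
P = 1.093 / 4.512×10⁻⁶ = 242200 N = 242.2 kN, tensile.
σ_{copper} = P / A = 242200 / 1775 = 136.4 MPa.

σ ≈ 136 MPa (tensile)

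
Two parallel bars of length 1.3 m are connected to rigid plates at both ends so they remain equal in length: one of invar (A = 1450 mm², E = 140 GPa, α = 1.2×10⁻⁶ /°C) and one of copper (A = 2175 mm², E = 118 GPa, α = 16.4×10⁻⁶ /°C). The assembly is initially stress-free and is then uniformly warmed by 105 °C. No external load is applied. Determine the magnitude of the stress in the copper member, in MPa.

σ ≈ 83.2 MPa (compressive)

The copper has the larger α, so on heating it would change length more than the invar if both were free. The rigid plates force a common final length, so the copper is put into compression and the invar into tension, with equal and opposite forces P (no external load).
Equating the net (thermal + elastic) strains gives |α₁ − α₂|·ΔT = P·[1/(A₁E₁) + 1/(A₂E₂)].
|α₁ − α₂|·ΔT = 15.2×10⁻⁶ × 105 = 0.001596.
1/(A₁E₁) + 1/(A₂E₂) = 1/(1450×140×10³) + 1/(2175×118×10³) = 8.822×10⁻⁹ N⁻¹.
P = 0.001596 / 8.822×10⁻⁹ = 180900 N = 180.9 kN.
σ_{copper} = P/A₂ = 180900/2175 = 83.17 MPa, compressive.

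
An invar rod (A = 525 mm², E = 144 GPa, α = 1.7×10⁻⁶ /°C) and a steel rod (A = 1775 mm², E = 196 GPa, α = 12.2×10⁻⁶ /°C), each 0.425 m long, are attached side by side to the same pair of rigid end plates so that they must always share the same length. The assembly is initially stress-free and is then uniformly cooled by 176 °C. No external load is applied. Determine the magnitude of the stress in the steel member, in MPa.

The steel has the larger α, so on cooling it would change length more than the invar if both were free. The rigid plates force a common final length, so the steel is put into tension and the invar into compression, with equal and opposite forces P (no external load).
Setting the final lengths equal and cancelling L: (α₁ − α₂)ΔT = P/(A₁E₁) + P/(A₂E₂).
|α₁ − α₂|·ΔT = 10.5×10⁻⁶ × 176 = 0.001848.
1/(A₁E₁) + 1/(A₂E₂) = 1/(525×144×10³) + 1/(1775×196×10³) = 1.61×10⁻⁸ N⁻¹.
P = 0.001848 / 1.61×10⁻⁸ = 114800 N = 114.8 kN.
σ_{steel} = P/A₂ = 114800/1775 = 64.66 MPa, tensile.

σ ≈ 64.7 MPa (tensile)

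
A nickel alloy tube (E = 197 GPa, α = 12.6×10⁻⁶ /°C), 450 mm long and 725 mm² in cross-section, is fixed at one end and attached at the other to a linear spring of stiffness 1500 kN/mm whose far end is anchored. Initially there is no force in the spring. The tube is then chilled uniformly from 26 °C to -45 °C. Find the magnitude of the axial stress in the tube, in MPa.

σ ≈ 145 MPa (tensile)

If the spring were absent the tube would shorten by αΔT L = 12.6×10⁻⁶ × 71 × 450 = 0.4026 mm.
With a force P in the spring, the elastic change of the tube is PL/(AE) and that of the spring is P/k; compatibility requires their sum to equal δ_free.
P [ L/(AE) + 1/k ] = δ_free → P [ 450/(725×197×10³) + 1/(1500×10³) ] = 0.4026.
P = 0.4026 / 3.817×10⁻⁶ = 105500 N.
σ = P/A = 105500/725 = 145.5 MPa.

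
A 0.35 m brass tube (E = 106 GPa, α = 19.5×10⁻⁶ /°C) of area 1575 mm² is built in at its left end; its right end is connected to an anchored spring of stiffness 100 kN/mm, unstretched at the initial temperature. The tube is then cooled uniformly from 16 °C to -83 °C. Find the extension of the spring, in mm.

δ ≈ 0.559 mm

The unrestrained thermal change is αΔT L = 19.5×10⁻⁶ × 99 × 350 = 0.6757 mm.
Let P be the tensile force in the spring. The tube extends elastically by PL/(AE) and the spring stretches by P/k; together these equal δ_free.
So P = δ_free / [L/(AE) + 1/k] = 0.6757 / [ 350/(1575×106×10³) + 1/(100×10³) ].
P = 0.6757 / 1.21×10⁻⁵ = 55860 N.
Spring extension = P/k = 55860/(100×10³) = 0.5586 mm.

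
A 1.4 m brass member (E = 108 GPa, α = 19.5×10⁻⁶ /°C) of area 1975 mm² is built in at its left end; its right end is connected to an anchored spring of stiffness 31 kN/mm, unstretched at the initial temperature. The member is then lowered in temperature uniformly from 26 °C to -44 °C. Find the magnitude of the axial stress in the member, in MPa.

σ ≈ 24.9 MPa (tensile)

The unrestrained thermal change is αΔT L = 19.5×10⁻⁶ × 70 × 1400 = 1.911 mm.
Let P be the tensile force in the spring. The member extends elastically by PL/(AE) and the spring stretches by P/k; together these equal δ_free.
So P = δ_free / [L/(AE) + 1/k] = 1.911 / [ 1400/(1975×108×10³) + 1/(31×10³) ].
P = 1.911 / 3.882×10⁻⁵ = 49230 N.
σ = P/A = 49230/1975 = 24.92 MPa.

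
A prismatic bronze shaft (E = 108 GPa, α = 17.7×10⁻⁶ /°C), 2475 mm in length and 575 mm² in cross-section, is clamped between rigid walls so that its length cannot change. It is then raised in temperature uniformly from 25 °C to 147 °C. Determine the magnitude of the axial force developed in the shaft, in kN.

With zero net strain, σ = E·αΔT = 108 GPa × 17.7×10⁻⁶ × 122 = 233.2 MPa.
Axial force P = σA = 233.2 × 575 = 134100 N = 134.1 kN, compressive.

P ≈ 134 kN (compressive)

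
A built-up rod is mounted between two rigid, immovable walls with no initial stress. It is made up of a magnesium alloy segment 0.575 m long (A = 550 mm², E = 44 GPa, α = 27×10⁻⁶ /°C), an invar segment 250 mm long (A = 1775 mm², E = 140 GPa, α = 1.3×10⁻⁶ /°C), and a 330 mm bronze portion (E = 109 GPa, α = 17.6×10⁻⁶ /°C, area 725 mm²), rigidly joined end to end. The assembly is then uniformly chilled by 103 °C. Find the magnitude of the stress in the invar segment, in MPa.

Free thermal contraction of the whole bar: Σ αᵢΔT Lᵢ = 27×10⁻⁶×103×575 + 1.3×10⁻⁶×103×250 + 17.6×10⁻⁶×103×330 = 2.231 mm.
The rigid supports impose zero overall length change; the single axial force P common to all segments must satisfy P Σ Lᵢ/(AᵢEᵢ) = δ_free.
The series flexibility is Σ Lᵢ/(AᵢEᵢ) = 575/(550×44×10³) + 250/(1775×140×10³) + 330/(725×109×10³) = 2.894×10⁻⁵ mm/N.
So P = 2.231 / 2.894×10⁻⁵ = 77.08 kN, tensile.
σ_{invar} = P / A = 77080 / 1775 = 43.42 MPa.

σ ≈ 43.4 MPa (tensile)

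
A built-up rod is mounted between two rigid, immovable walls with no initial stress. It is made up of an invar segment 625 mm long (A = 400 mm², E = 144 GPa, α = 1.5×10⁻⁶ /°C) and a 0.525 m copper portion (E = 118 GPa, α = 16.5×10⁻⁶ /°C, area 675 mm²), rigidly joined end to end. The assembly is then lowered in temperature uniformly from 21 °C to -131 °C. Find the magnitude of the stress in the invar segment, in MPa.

σ ≈ 209 MPa (tensile)

Free thermal contraction of the whole bar: Σ αᵢΔT Lᵢ = 1.5×10⁻⁶×152×625 + 16.5×10⁻⁶×152×525 = 1.459 mm.
The rigid supports impose zero overall length change; the single axial force P common to all segments must satisfy P Σ Lᵢ/(AᵢEᵢ) = δ_free.
Σ Lᵢ/(AᵢEᵢ) = 625/(400×144×10³) + 525/(675×118×10³) = 1.744×10⁻⁵ mm/N.
Hence P = δ_free / Σ(L/AE) = 1.459/1.744×10⁻⁵ = 83.66 kN (tensile).
σ_{invar} = P / A = 83660 / 400 = 209.1 MPa.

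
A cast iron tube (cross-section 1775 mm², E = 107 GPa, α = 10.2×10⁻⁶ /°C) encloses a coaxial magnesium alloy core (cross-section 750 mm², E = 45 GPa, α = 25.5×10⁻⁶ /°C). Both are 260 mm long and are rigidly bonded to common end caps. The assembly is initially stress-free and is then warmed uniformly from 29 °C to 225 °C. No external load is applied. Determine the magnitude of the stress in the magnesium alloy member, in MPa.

The magnesium alloy has the larger α, so on heating it would change length more than the cast iron if both were free. The rigid plates force a common final length, so the magnesium alloy is put into compression and the cast iron into tension, with equal and opposite forces P (no external load).
Compatibility of the two members (thermal + elastic change equal): (α₁ − α₂)ΔT = P·[1/(A₁E₁) + 1/(A₂E₂)].
|α₁ − α₂|·ΔT = 15.3×10⁻⁶ × 196 = 0.002999.
1/(A₁E₁) + 1/(A₂E₂) = 1/(1775×107×10³) + 1/(750×45×10³) = 3.489×10⁻⁸ N⁻¹.
So P = 0.002999 / 3.489×10⁻⁸ = 85.94 kN.
σ_{magnesium alloy} = P/A₂ = 85940/750 = 114.6 MPa, compressive.

σ ≈ 115 MPa (compressive)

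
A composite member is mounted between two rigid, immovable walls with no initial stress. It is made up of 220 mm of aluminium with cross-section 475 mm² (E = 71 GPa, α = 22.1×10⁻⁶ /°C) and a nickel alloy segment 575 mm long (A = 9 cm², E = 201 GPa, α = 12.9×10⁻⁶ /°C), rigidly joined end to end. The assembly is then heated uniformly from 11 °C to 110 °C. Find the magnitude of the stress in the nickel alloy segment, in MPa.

Free thermal expansion of the whole bar: Σ αᵢΔT Lᵢ = 22.1×10⁻⁶×99×220 + 12.9×10⁻⁶×99×575 = 1.216 mm.
The rigid supports impose zero overall length change; the single axial force P common to all segments must satisfy P Σ Lᵢ/(AᵢEᵢ) = δ_free.
The series flexibility is Σ Lᵢ/(AᵢEᵢ) = 220/(475×71×10³) + 575/(900×201×10³) = 9.702×10⁻⁶ mm/N.
So P = 1.216 / 9.702×10⁻⁶ = 125.3 kN, compressive.
σ_{nickel alloy} = P / A = 125300 / 900 = 139.2 MPa.

σ ≈ 139 MPa (compressive)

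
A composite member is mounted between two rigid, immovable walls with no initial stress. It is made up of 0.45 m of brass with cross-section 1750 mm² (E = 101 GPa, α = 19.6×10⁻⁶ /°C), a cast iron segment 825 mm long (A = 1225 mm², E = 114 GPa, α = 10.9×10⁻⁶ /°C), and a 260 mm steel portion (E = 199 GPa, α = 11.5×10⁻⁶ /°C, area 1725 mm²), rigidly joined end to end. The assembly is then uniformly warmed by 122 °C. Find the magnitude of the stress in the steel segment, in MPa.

σ ≈ 160 MPa (compressive)

Free thermal expansion of the whole bar: Σ αᵢΔT Lᵢ = 19.6×10⁻⁶×122×450 + 10.9×10⁻⁶×122×825 + 11.5×10⁻⁶×122×260 = 2.538 mm.
The rigid supports impose zero overall length change; the single axial force P common to all segments must satisfy P Σ Lᵢ/(AᵢEᵢ) = δ_free.
The series flexibility is Σ Lᵢ/(AᵢEᵢ) = 450/(1750×101×10³) + 825/(1225×114×10³) + 260/(1725×199×10³) = 9.211×10⁻⁶ mm/N.
Hence P = δ_free / Σ(L/AE) = 2.538/9.211×10⁻⁶ = 275.5 kN (compressive).
σ_{steel} = P / A = 275500 / 1725 = 159.7 MPa.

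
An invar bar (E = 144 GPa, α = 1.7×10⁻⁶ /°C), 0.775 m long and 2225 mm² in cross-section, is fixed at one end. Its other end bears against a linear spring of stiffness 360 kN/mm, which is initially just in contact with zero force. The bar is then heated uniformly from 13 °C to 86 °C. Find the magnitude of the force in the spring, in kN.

Free thermal expansion: δ_free = αΔT L = 1.7×10⁻⁶ × 73 × 775 = 0.09618 mm.
With a force P in the spring, the elastic change of the bar is PL/(AE) and that of the spring is P/k; compatibility requires their sum to equal δ_free.
So P = δ_free / [L/(AE) + 1/k] = 0.09618 / [ 775/(2225×144×10³) + 1/(360×10³) ].
P = 0.09618 / 5.197×10⁻⁶ = 18510 N.

P ≈ 18.5 kN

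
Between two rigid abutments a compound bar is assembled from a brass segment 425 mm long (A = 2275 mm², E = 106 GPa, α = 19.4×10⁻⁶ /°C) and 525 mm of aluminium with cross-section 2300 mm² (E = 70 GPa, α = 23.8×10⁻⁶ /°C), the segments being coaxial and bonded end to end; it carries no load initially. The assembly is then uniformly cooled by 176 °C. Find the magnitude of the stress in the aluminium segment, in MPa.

Free thermal contraction of the whole bar: Σ αᵢΔT Lᵢ = 19.4×10⁻⁶×176×425 + 23.8×10⁻⁶×176×525 = 3.65 mm.
The walls prevent any net length change, so an axial force P (same in every segment) develops. Compatibility: P · Σ Lᵢ/(AᵢEᵢ) = δ_free.
The series flexibility is Σ Lᵢ/(AᵢEᵢ) = 425/(2275×106×10³) + 525/(2300×70×10³) = 5.023×10⁻⁶ mm/N.
P = 3.65 / 5.023×10⁻⁶ = 726700 N = 726.7 kN, tensile.
σ_{aluminium} = P / A = 726700 / 2300 = 315.9 MPa.

σ ≈ 316 MPa (tensile)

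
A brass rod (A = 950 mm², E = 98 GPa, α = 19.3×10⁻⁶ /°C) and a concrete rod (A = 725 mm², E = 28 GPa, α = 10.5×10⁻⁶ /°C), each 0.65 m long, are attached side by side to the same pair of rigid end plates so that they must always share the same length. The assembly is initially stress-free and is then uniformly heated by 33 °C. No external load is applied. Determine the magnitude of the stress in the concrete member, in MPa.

σ ≈ 6.68 MPa (tensile)

Both members must finish at the same length. With the larger α, the brass tends to over-expand; the plates restrain it, putting the brass in compression and the concrete in tension. With no external load the two internal forces are equal and opposite, magnitude P.
Setting the final lengths equal and cancelling L: (α₁ − α₂)ΔT = P/(A₁E₁) + P/(A₂E₂).
|α₁ − α₂|·ΔT = 8.8×10⁻⁶ × 33 = 0.0002904.
1/(A₁E₁) + 1/(A₂E₂) = 1/(950×98×10³) + 1/(725×28×10³) = 6×10⁻⁸ N⁻¹.
So P = 0.0002904 / 6×10⁻⁸ = 4.84 kN.
σ_{concrete} = P/A₂ = 4840/725 = 6.676 MPa, tensile.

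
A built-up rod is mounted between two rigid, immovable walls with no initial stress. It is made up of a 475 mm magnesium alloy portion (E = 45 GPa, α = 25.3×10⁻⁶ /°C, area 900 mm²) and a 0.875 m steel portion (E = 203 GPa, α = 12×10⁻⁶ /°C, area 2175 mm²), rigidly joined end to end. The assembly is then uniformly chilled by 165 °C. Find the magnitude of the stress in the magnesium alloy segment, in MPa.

With the walls removed the bar would change length by δ_free = Σ αᵢΔT Lᵢ = 25.3×10⁻⁶×165×475 + 12×10⁻⁶×165×875 = 3.715 mm.
Since the ends are fixed, an axial force P builds up, equal in every segment, with P · Σ Lᵢ/(AᵢEᵢ) = δ_free.
The series flexibility is Σ Lᵢ/(AᵢEᵢ) = 475/(900×45×10³) + 875/(2175×203×10³) = 1.371×10⁻⁵ mm/N.
So P = 3.715 / 1.371×10⁻⁵ = 271 kN, tensile.
σ_{magnesium alloy} = P / A = 271000 / 900 = 301.1 MPa.

σ ≈ 301 MPa (tensile)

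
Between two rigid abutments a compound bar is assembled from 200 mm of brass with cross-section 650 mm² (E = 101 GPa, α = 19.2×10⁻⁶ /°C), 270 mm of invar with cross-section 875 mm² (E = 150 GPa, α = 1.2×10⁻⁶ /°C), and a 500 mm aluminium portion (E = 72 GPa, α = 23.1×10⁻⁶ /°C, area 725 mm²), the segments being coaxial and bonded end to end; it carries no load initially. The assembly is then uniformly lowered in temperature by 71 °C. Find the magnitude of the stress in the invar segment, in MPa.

With the walls removed the bar would change length by δ_free = Σ αᵢΔT Lᵢ = 19.2×10⁻⁶×71×200 + 1.2×10⁻⁶×71×270 + 23.1×10⁻⁶×71×500 = 1.116 mm.
The walls prevent any net length change, so an axial force P (same in every segment) develops. Compatibility: P · Σ Lᵢ/(AᵢEᵢ) = δ_free.
Σ Lᵢ/(AᵢEᵢ) = 200/(650×101×10³) + 270/(875×150×10³) + 500/(725×72×10³) = 1.468×10⁻⁵ mm/N.
P = 1.116 / 1.468×10⁻⁵ = 75990 N = 75.99 kN, tensile.
σ_{invar} = P / A = 75990 / 875 = 86.85 MPa.

σ ≈ 86.8 MPa (tensile)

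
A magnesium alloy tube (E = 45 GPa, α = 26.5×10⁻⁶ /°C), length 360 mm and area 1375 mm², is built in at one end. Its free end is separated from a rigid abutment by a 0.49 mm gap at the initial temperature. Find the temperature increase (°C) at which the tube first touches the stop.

Contact occurs when the free expansion equals the gap: αΔT L = 0.49 mm.
ΔT = 0.49 / (26.5×10⁻⁶ × 360) = 51.36 °C.

ΔT ≈ 51.4 °C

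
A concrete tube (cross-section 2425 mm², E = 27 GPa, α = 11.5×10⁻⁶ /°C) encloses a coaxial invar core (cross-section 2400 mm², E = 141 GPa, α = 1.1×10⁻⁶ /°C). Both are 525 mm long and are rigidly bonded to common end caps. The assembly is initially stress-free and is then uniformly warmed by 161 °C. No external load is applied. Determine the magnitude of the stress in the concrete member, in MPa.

σ ≈ 37.9 MPa (compressive)

The concrete has the larger α, so on heating it would change length more than the invar if both were free. The rigid plates force a common final length, so the concrete is put into compression and the invar into tension, with equal and opposite forces P (no external load).
Compatibility of the two members (thermal + elastic change equal): (α₁ − α₂)ΔT = P·[1/(A₁E₁) + 1/(A₂E₂)].
|α₁ − α₂|·ΔT = 10.4×10⁻⁶ × 161 = 0.001674.
1/(A₁E₁) + 1/(A₂E₂) = 1/(2425×27×10³) + 1/(2400×141×10³) = 1.823×10⁻⁸ N⁻¹.
P = 0.001674 / 1.823×10⁻⁸ = 91860 N = 91.86 kN.
σ_{concrete} = P/A₁ = 91860/2425 = 37.88 MPa, compressive.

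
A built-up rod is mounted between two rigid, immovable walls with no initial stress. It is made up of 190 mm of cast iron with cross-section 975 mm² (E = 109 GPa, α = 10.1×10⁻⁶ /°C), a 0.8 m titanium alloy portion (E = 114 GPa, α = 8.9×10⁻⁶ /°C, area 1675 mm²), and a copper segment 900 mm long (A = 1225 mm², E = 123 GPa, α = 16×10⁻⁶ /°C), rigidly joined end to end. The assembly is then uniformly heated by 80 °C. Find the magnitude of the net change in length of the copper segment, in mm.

Free thermal expansion of the whole bar: Σ αᵢΔT Lᵢ = 10.1×10⁻⁶×80×190 + 8.9×10⁻⁶×80×800 + 16×10⁻⁶×80×900 = 1.875 mm.
The rigid supports impose zero overall length change; the single axial force P common to all segments must satisfy P Σ Lᵢ/(AᵢEᵢ) = δ_free.
Σ Lᵢ/(AᵢEᵢ) = 190/(975×109×10³) + 800/(1675×114×10³) + 900/(1225×123×10³) = 1.195×10⁻⁵ mm/N.
Hence P = δ_free / Σ(L/AE) = 1.875/1.195×10⁻⁵ = 156.9 kN (compressive).
For the copper segment, free thermal change = 16×10⁻⁶×80×900 = 1.152 mm and elastic change from P = 156900×900/(1225×123×10³) = 0.9372 mm; these oppose, so the net change is 0.215 mm (segment lengthens).

|ΔL| ≈ 0.215 mm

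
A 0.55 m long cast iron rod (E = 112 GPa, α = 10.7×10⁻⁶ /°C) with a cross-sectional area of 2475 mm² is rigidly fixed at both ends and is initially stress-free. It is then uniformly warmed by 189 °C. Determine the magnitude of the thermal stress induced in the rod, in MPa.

σ ≈ 226 MPa (compressive)

Because both ends are immovable the net strain is zero, and the suppressed thermal strain is αΔT = 10.7×10⁻⁶ × 189 = 2022.3×10⁻⁶.
The stress required to suppress this strain is σ = Eε = 112×10³ × 2022.3×10⁻⁶ = 226.5 MPa, compressive since the rod is trying to expand.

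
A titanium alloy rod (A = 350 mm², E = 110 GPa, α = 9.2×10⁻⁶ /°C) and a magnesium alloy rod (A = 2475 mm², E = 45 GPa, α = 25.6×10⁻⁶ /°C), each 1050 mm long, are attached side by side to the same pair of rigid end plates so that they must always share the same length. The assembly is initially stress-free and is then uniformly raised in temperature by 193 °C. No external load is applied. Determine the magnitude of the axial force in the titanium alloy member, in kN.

P ≈ 90.6 kN (tensile in the titanium alloy)

Equilibrium of a rigid end plate with no external load gives equal and opposite internal forces ±P in the two members. Since α_{magnesium alloy} > α_{titanium alloy}, heating drives the magnesium alloy into compression and the titanium alloy into tension.
Setting the final lengths equal and cancelling L: (α₁ − α₂)ΔT = P/(A₁E₁) + P/(A₂E₂).
|α₁ − α₂|·ΔT = 16.4×10⁻⁶ × 193 = 0.003165.
1/(A₁E₁) + 1/(A₂E₂) = 1/(350×110×10³) + 1/(2475×45×10³) = 3.495×10⁻⁸ N⁻¹.
P = 0.003165 / 3.495×10⁻⁸ = 90560 N = 90.56 kN.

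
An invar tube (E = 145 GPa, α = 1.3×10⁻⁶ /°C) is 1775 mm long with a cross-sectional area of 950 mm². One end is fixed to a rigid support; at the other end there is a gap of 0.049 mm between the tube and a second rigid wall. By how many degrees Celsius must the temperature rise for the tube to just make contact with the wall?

The gap closes when αΔT L = 0.049 mm, since the tube is still unstressed at that instant.
ΔT = 0.049 / (1.3×10⁻⁶ × 1775) = 21.24 °C.

ΔT ≈ 21.2 °C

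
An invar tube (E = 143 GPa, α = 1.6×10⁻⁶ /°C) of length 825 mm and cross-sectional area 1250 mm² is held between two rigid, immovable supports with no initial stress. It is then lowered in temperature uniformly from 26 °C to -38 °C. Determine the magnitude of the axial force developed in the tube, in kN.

P ≈ 18.3 kN (tensile)

The ends cannot move, so σ = EαΔT = 143×10³ × 1.6×10⁻⁶ × 64 = 14.64 MPa.
P = AEαΔT = 1250 × 143×10³ × 1.6×10⁻⁶ × 64 = 18.3 kN (tensile).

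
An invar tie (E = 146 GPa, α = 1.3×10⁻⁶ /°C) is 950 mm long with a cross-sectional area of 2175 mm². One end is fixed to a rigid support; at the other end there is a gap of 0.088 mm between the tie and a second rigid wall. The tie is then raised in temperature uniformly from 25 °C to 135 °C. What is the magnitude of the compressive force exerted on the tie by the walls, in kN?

P ≈ 16 kN

Free thermal elongation = αΔT L = 1.3×10⁻⁶ × 110 × 950 = 0.1358 mm.
The gap closes (δ_free > 0.088 mm) and the wall then resists a further 0.1358 − 0.088 = 0.04785 mm of expansion.
That suppressed elongation corresponds to σ = E·Δ/L = 146×10³ × 0.04785/950 = 7.354 MPa.
P = σA = 7.354 × 2175 = 15.99 kN.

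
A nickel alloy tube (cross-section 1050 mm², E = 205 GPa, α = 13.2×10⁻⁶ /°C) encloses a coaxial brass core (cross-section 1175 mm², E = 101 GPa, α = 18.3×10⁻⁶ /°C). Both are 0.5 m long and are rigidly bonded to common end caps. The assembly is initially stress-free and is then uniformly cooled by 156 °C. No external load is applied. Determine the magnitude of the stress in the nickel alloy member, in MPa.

Both members must finish at the same length. With the larger α, the brass tends to over-contract; the plates restrain it, putting the brass in tension and the nickel alloy in compression. With no external load the two internal forces are equal and opposite, magnitude P.
Equating the net (thermal + elastic) strains gives |α₁ − α₂|·ΔT = P·[1/(A₁E₁) + 1/(A₂E₂)].
|α₁ − α₂|·ΔT = 5.1×10⁻⁶ × 156 = 0.0007956.
1/(A₁E₁) + 1/(A₂E₂) = 1/(1050×205×10³) + 1/(1175×101×10³) = 1.307×10⁻⁸ N⁻¹.
P = 0.0007956 / 1.307×10⁻⁸ = 60860 N = 60.86 kN.
σ_{nickel alloy} = P/A₁ = 60860/1050 = 57.96 MPa, compressive.

σ ≈ 58 MPa (compressive)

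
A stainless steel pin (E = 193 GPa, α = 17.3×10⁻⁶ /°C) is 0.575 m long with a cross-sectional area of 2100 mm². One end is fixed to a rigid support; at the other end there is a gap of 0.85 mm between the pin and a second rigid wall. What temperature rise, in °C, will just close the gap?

ΔT ≈ 85.4 °C

Contact occurs when the free expansion equals the gap: αΔT L = 0.85 mm.
ΔT = 0.85 / (17.3×10⁻⁶ × 575) = 85.45 °C.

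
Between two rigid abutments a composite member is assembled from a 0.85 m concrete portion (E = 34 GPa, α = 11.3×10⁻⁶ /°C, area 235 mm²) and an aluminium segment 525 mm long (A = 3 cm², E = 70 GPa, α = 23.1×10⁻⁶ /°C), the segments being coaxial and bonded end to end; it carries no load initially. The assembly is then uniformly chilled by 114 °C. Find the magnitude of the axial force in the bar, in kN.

P ≈ 18.9 kN (tensile)

If the supports were absent, the total length change would be Σ αᵢΔT Lᵢ = 11.3×10⁻⁶×114×850 + 23.1×10⁻⁶×114×525 = 2.478 mm.
The rigid supports impose zero overall length change; the single axial force P common to all segments must satisfy P Σ Lᵢ/(AᵢEᵢ) = δ_free.
Σ Lᵢ/(AᵢEᵢ) = 850/(235×34×10³) + 525/(300×70×10³) = 0.0001314 mm/N.
So P = 2.478 / 0.0001314 = 18.86 kN, tensile.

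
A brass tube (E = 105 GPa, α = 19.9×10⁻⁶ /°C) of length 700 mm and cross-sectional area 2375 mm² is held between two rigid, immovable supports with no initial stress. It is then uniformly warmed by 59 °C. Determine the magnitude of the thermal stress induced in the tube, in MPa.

σ ≈ 123 MPa (compressive)

Because both ends are immovable the net strain is zero, and the suppressed thermal strain is αΔT = 19.9×10⁻⁶ × 59 = 1174.1×10⁻⁶.
Hence σ = E·αΔT = 105×10³ × 1174.1×10⁻⁶ = 123.3 MPa, compressive.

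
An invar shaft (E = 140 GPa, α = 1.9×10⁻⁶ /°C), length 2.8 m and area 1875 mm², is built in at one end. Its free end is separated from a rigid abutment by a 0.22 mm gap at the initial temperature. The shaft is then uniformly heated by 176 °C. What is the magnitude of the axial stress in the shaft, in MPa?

Free thermal elongation = αΔT L = 1.9×10⁻⁶ × 176 × 2800 = 0.9363 mm.
This exceeds the 0.22 mm gap, so the wall pushes back. The portion of expansion that must be recovered elastically is δ_free − gap = 0.9363 − 0.22 = 0.7163 mm.
That suppressed elongation corresponds to σ = E·Δ/L = 140×10³ × 0.7163/2800 = 35.82 MPa.

σ ≈ 35.8 MPa (compressive)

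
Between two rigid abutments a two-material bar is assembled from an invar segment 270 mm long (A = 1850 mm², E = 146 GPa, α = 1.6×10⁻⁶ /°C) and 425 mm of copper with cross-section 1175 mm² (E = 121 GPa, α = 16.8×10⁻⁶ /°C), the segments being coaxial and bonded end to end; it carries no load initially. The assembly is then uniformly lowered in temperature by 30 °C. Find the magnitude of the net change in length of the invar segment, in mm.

|ΔL| ≈ 0.044 mm

If the supports were absent, the total length change would be Σ αᵢΔT Lᵢ = 1.6×10⁻⁶×30×270 + 16.8×10⁻⁶×30×425 = 0.2272 mm.
The rigid supports impose zero overall length change; the single axial force P common to all segments must satisfy P Σ Lᵢ/(AᵢEᵢ) = δ_free.
The series flexibility is Σ Lᵢ/(AᵢEᵢ) = 270/(1850×146×10³) + 425/(1175×121×10³) = 3.989×10⁻⁶ mm/N.
Hence P = δ_free / Σ(L/AE) = 0.2272/3.989×10⁻⁶ = 56.95 kN (tensile).
For the invar segment, free thermal change = 1.6×10⁻⁶×30×270 = 0.01296 mm and elastic change from P = 56950×270/(1850×146×10³) = 0.05693 mm; these oppose, so the net change is 0.044 mm (segment lengthens).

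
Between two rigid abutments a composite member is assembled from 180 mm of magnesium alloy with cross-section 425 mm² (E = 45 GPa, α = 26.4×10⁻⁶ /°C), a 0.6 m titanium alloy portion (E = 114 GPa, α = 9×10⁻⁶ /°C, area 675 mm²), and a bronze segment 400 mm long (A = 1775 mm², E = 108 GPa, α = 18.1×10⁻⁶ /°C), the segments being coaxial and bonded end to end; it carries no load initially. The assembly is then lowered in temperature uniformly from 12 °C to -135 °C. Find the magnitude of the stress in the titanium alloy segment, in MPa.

σ ≈ 196 MPa (tensile)

If the supports were absent, the total length change would be Σ αᵢΔT Lᵢ = 26.4×10⁻⁶×147×180 + 9×10⁻⁶×147×600 + 18.1×10⁻⁶×147×400 = 2.557 mm.
The walls prevent any net length change, so an axial force P (same in every segment) develops. Compatibility: P · Σ Lᵢ/(AᵢEᵢ) = δ_free.
The series flexibility is Σ Lᵢ/(AᵢEᵢ) = 180/(425×45×10³) + 600/(675×114×10³) + 400/(1775×108×10³) = 1.93×10⁻⁵ mm/N.
P = 2.557 / 1.93×10⁻⁵ = 132500 N = 132.5 kN, tensile.
σ_{titanium alloy} = P / A = 132500 / 675 = 196.3 MPa.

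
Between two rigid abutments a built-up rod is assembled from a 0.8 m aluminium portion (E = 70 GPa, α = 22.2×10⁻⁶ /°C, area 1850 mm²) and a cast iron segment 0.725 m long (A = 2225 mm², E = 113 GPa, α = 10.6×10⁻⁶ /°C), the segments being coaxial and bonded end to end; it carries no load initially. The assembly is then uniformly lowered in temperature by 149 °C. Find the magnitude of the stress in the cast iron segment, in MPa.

If the supports were absent, the total length change would be Σ αᵢΔT Lᵢ = 22.2×10⁻⁶×149×800 + 10.6×10⁻⁶×149×725 = 3.791 mm.
The rigid supports impose zero overall length change; the single axial force P common to all segments must satisfy P Σ Lᵢ/(AᵢEᵢ) = δ_free.
The series flexibility is Σ Lᵢ/(AᵢEᵢ) = 800/(1850×70×10³) + 725/(2225×113×10³) = 9.061×10⁻⁶ mm/N.
Hence P = δ_free / Σ(L/AE) = 3.791/9.061×10⁻⁶ = 418.4 kN (tensile).
σ_{cast iron} = P / A = 418400 / 2225 = 188.1 MPa.

σ ≈ 188 MPa (tensile)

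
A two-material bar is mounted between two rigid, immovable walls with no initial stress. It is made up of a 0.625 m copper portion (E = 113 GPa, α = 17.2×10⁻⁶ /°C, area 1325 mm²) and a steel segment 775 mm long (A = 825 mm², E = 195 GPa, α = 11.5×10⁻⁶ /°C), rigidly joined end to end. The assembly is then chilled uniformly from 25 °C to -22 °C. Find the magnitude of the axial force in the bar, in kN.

With the walls removed the bar would change length by δ_free = Σ αᵢΔT Lᵢ = 17.2×10⁻⁶×47×625 + 11.5×10⁻⁶×47×775 = 0.9241 mm.
Since the ends are fixed, an axial force P builds up, equal in every segment, with P · Σ Lᵢ/(AᵢEᵢ) = δ_free.
Σ Lᵢ/(AᵢEᵢ) = 625/(1325×113×10³) + 775/(825×195×10³) = 8.992×10⁻⁶ mm/N.
So P = 0.9241 / 8.992×10⁻⁶ = 102.8 kN, tensile.

P ≈ 103 kN (tensile)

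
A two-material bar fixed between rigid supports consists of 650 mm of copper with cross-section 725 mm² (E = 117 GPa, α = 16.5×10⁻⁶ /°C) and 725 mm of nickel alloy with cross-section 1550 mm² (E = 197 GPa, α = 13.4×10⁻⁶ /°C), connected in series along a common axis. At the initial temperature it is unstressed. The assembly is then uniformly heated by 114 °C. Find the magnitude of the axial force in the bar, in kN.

P ≈ 232 kN (compressive)

If the supports were absent, the total length change would be Σ αᵢΔT Lᵢ = 16.5×10⁻⁶×114×650 + 13.4×10⁻⁶×114×725 = 2.33 mm.
The rigid supports impose zero overall length change; the single axial force P common to all segments must satisfy P Σ Lᵢ/(AᵢEᵢ) = δ_free.
Σ Lᵢ/(AᵢEᵢ) = 650/(725×117×10³) + 725/(1550×197×10³) = 1.004×10⁻⁵ mm/N.
P = 2.33 / 1.004×10⁻⁵ = 232200 N = 232.2 kN, compressive.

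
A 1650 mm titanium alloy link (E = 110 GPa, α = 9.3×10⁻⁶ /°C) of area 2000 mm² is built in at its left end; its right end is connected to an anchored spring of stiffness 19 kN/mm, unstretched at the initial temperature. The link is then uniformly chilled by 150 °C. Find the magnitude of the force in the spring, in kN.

P ≈ 38.3 kN

If the spring were absent the link would shorten by αΔT L = 9.3×10⁻⁶ × 150 × 1650 = 2.302 mm.
With a force P in the spring, the elastic change of the link is PL/(AE) and that of the spring is P/k; compatibility requires their sum to equal δ_free.
So P = δ_free / [L/(AE) + 1/k] = 2.302 / [ 1650/(2000×110×10³) + 1/(19×10³) ].
P = 2.302 / 6.013×10⁻⁵ = 38280 N.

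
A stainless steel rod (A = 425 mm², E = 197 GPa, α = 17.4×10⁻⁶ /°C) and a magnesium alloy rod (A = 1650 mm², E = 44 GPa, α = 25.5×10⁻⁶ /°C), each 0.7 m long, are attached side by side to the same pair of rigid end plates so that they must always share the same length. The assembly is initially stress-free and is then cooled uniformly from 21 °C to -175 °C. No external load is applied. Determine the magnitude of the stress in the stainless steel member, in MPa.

The magnesium alloy has the larger α, so on cooling it would change length more than the stainless steel if both were free. The rigid plates force a common final length, so the magnesium alloy is put into tension and the stainless steel into compression, with equal and opposite forces P (no external load).
Equating the net (thermal + elastic) strains gives |α₁ − α₂|·ΔT = P·[1/(A₁E₁) + 1/(A₂E₂)].
|α₁ − α₂|·ΔT = 8.1×10⁻⁶ × 196 = 0.001588.
1/(A₁E₁) + 1/(A₂E₂) = 1/(425×197×10³) + 1/(1650×44×10³) = 2.572×10⁻⁸ N⁻¹.
So P = 0.001588 / 2.572×10⁻⁸ = 61.73 kN.
σ_{stainless steel} = P/A₁ = 61730/425 = 145.2 MPa, compressive.

σ ≈ 145 MPa (compressive)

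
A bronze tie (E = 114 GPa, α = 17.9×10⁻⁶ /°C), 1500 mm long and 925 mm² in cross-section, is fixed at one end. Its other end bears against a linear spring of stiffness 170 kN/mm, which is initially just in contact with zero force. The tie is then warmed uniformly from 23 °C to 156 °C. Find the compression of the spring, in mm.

δ ≈ 1.04 mm

Free thermal expansion: δ_free = αΔT L = 17.9×10⁻⁶ × 133 × 1500 = 3.571 mm.
Let P be the compressive force at the spring. The tie shortens elastically by PL/(AE) and the spring compresses by P/k; together these equal δ_free.
P [ L/(AE) + 1/k ] = δ_free → P [ 1500/(925×114×10³) + 1/(170×10³) ] = 3.571.
P = 3.571 / 2.011×10⁻⁵ = 177600 N.
Spring compression = P/k = 177600/(170×10³) = 1.045 mm.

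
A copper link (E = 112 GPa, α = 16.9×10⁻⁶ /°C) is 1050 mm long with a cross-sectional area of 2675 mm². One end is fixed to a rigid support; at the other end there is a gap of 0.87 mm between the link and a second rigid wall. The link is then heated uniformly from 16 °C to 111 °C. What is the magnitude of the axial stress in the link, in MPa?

σ ≈ 87 MPa (compressive)

If the wall were absent the link would grow by αΔT L = 16.9×10⁻⁶ × 95 × 1050 = 1.686 mm.
This exceeds the 0.87 mm gap, so the wall pushes back. The portion of expansion that must be recovered elastically is δ_free − gap = 1.686 − 0.87 = 0.8158 mm.
Compatibility: PL/(AE) = 0.8158 mm, so σ = P/A = E × (0.8158/1050) = 87.02 MPa.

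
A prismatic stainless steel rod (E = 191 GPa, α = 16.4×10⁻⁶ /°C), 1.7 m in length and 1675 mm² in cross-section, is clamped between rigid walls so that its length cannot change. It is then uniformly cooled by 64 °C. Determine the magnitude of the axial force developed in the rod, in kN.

P ≈ 336 kN (tensile)

Full restraint means ε = 0, so the stress is σ = EαΔT = 191×10³ × 16.4×10⁻⁶ × 64 = 200.5 MPa.
P = AEαΔT = 1675 × 191×10³ × 16.4×10⁻⁶ × 64 = 335.8 kN (tensile).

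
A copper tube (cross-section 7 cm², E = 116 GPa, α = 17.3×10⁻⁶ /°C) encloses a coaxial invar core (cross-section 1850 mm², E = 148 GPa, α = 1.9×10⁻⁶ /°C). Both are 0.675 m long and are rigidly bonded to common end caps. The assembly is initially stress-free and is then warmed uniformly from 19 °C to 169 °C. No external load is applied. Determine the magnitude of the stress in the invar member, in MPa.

σ ≈ 78.2 MPa (tensile)

The copper has the larger α, so on heating it would change length more than the invar if both were free. The rigid plates force a common final length, so the copper is put into compression and the invar into tension, with equal and opposite forces P (no external load).
Equating the net (thermal + elastic) strains gives |α₁ − α₂|·ΔT = P·[1/(A₁E₁) + 1/(A₂E₂)].
|α₁ − α₂|·ΔT = 15.4×10⁻⁶ × 150 = 0.00231.
1/(A₁E₁) + 1/(A₂E₂) = 1/(700×116×10³) + 1/(1850×148×10³) = 1.597×10⁻⁸ N⁻¹.
So P = 0.00231 / 1.597×10⁻⁸ = 144.7 kN.
σ_{invar} = P/A₂ = 144700/1850 = 78.2 MPa, tensile.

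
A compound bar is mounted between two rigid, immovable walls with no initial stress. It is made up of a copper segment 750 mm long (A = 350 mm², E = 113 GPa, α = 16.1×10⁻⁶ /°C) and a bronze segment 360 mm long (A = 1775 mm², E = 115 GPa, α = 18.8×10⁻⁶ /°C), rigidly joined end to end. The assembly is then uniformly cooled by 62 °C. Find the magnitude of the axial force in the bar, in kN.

With the walls removed the bar would change length by δ_free = Σ αᵢΔT Lᵢ = 16.1×10⁻⁶×62×750 + 18.8×10⁻⁶×62×360 = 1.168 mm.
The rigid supports impose zero overall length change; the single axial force P common to all segments must satisfy P Σ Lᵢ/(AᵢEᵢ) = δ_free.
The series flexibility is Σ Lᵢ/(AᵢEᵢ) = 750/(350×113×10³) + 360/(1775×115×10³) = 2.073×10⁻⁵ mm/N.
P = 1.168 / 2.073×10⁻⁵ = 56360 N = 56.36 kN, tensile.

P ≈ 56.4 kN (tensile)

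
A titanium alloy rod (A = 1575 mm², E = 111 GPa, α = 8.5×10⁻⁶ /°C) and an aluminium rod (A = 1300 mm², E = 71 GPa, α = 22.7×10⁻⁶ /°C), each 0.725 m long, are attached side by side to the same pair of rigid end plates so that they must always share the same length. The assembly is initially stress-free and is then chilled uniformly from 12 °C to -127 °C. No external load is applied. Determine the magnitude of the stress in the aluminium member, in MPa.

The aluminium has the larger α, so on cooling it would change length more than the titanium alloy if both were free. The rigid plates force a common final length, so the aluminium is put into tension and the titanium alloy into compression, with equal and opposite forces P (no external load).
Equating the net (thermal + elastic) strains gives |α₁ − α₂|·ΔT = P·[1/(A₁E₁) + 1/(A₂E₂)].
|α₁ − α₂|·ΔT = 14.2×10⁻⁶ × 139 = 0.001974.
1/(A₁E₁) + 1/(A₂E₂) = 1/(1575×111×10³) + 1/(1300×71×10³) = 1.655×10⁻⁸ N⁻¹.
So P = 0.001974 / 1.655×10⁻⁸ = 119.2 kN.
σ_{aluminium} = P/A₂ = 119200/1300 = 91.72 MPa, tensile.

σ ≈ 91.7 MPa (tensile)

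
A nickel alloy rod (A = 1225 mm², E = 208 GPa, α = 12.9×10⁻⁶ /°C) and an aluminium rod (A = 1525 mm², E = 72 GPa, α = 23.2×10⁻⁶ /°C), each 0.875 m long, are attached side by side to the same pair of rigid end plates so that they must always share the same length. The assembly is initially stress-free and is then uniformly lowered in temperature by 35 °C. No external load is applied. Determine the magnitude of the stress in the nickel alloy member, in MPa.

The aluminium has the larger α, so on cooling it would change length more than the nickel alloy if both were free. The rigid plates force a common final length, so the aluminium is put into tension and the nickel alloy into compression, with equal and opposite forces P (no external load).
Setting the final lengths equal and cancelling L: (α₁ − α₂)ΔT = P/(A₁E₁) + P/(A₂E₂).
|α₁ − α₂|·ΔT = 10.3×10⁻⁶ × 35 = 0.0003605.
1/(A₁E₁) + 1/(A₂E₂) = 1/(1225×208×10³) + 1/(1525×72×10³) = 1.303×10⁻⁸ N⁻¹.
P = 0.0003605 / 1.303×10⁻⁸ = 27660 N = 27.66 kN.
σ_{nickel alloy} = P/A₁ = 27660/1225 = 22.58 MPa, compressive.

σ ≈ 22.6 MPa (compressive)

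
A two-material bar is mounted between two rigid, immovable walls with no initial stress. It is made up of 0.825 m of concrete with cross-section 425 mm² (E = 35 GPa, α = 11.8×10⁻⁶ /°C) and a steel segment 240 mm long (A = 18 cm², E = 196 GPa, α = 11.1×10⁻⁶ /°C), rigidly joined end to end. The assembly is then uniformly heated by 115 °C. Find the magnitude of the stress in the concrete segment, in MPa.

σ ≈ 59.8 MPa (compressive)

Free thermal expansion of the whole bar: Σ αᵢΔT Lᵢ = 11.8×10⁻⁶×115×825 + 11.1×10⁻⁶×115×240 = 1.426 mm.
Since the ends are fixed, an axial force P builds up, equal in every segment, with P · Σ Lᵢ/(AᵢEᵢ) = δ_free.
Σ Lᵢ/(AᵢEᵢ) = 825/(425×35×10³) + 240/(1800×196×10³) = 5.614×10⁻⁵ mm/N.
So P = 1.426 / 5.614×10⁻⁵ = 25.4 kN, compressive.
σ_{concrete} = P / A = 25400 / 425 = 59.76 MPa.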